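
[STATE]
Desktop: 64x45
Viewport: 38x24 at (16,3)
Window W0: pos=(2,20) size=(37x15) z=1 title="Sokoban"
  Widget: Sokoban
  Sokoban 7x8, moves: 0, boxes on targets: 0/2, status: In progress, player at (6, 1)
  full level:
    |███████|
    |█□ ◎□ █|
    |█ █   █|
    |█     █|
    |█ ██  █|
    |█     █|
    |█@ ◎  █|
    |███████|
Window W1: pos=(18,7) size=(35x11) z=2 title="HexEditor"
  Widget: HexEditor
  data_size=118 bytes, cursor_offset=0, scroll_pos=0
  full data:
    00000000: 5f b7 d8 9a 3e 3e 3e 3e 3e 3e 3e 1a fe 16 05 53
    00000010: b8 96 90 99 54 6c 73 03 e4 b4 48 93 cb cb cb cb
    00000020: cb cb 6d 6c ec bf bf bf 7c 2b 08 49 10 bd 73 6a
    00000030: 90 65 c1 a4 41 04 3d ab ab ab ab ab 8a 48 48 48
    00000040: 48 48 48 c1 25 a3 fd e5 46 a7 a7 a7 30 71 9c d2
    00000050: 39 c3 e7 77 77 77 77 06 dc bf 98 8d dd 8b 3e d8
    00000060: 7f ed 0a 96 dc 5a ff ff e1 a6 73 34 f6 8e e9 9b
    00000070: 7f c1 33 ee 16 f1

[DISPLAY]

                                      
                                      
                                      
                                      
  ┏━━━━━━━━━━━━━━━━━━━━━━━━━━━━━━━━━┓ 
  ┃ HexEditor                       ┃ 
  ┠─────────────────────────────────┨ 
  ┃00000000  5F b7 d8 9a 3e 3e 3e 3e┃ 
  ┃00000010  b8 96 90 99 54 6c 73 03┃ 
  ┃00000020  cb cb 6d 6c ec bf bf bf┃ 
  ┃00000030  90 65 c1 a4 41 04 3d ab┃ 
  ┃00000040  48 48 48 c1 25 a3 fd e5┃ 
  ┃00000050  39 c3 e7 77 77 77 77 06┃ 
  ┃00000060  7f ed 0a 96 dc 5a ff ff┃ 
  ┗━━━━━━━━━━━━━━━━━━━━━━━━━━━━━━━━━┛ 
                                      
                                      
━━━━━━━━━━━━━━━━━━━━━━┓               
                      ┃               
──────────────────────┨               
                      ┃               
                      ┃               
                      ┃               
                      ┃               


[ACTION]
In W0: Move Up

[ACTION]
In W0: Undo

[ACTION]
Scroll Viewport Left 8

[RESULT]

                                      
                                      
                                      
                                      
          ┏━━━━━━━━━━━━━━━━━━━━━━━━━━━
          ┃ HexEditor                 
          ┠───────────────────────────
          ┃00000000  5F b7 d8 9a 3e 3e
          ┃00000010  b8 96 90 99 54 6c
          ┃00000020  cb cb 6d 6c ec bf
          ┃00000030  90 65 c1 a4 41 04
          ┃00000040  48 48 48 c1 25 a3
          ┃00000050  39 c3 e7 77 77 77
          ┃00000060  7f ed 0a 96 dc 5a
          ┗━━━━━━━━━━━━━━━━━━━━━━━━━━━
                                      
                                      
━━━━━━━━━━━━━━━━━━━━━━━━━━━━━━┓       
ban                           ┃       
──────────────────────────────┨       
██                            ┃       
 █                            ┃       
 █                            ┃       
 █                            ┃       


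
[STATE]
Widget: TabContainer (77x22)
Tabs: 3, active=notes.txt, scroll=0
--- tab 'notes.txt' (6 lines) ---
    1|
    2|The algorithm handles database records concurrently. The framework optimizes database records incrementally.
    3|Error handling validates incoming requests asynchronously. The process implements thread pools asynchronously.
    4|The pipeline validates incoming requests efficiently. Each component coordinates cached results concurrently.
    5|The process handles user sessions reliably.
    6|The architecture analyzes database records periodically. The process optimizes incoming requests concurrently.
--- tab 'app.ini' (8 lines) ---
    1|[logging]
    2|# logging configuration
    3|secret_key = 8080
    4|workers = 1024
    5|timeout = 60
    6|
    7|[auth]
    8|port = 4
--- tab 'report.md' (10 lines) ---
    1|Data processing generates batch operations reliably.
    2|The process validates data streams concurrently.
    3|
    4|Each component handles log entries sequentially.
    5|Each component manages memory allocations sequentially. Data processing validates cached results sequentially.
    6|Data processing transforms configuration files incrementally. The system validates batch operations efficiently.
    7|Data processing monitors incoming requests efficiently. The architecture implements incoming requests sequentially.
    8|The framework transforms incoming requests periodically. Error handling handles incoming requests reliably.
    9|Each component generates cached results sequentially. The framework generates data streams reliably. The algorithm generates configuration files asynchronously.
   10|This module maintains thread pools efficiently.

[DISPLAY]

[notes.txt]│ app.ini │ report.md                                             
─────────────────────────────────────────────────────────────────────────────
                                                                             
The algorithm handles database records concurrently. The framework optimizes 
Error handling validates incoming requests asynchronously. The process implem
The pipeline validates incoming requests efficiently. Each component coordina
The process handles user sessions reliably.                                  
The architecture analyzes database records periodically. The process optimize
                                                                             
                                                                             
                                                                             
                                                                             
                                                                             
                                                                             
                                                                             
                                                                             
                                                                             
                                                                             
                                                                             
                                                                             
                                                                             
                                                                             


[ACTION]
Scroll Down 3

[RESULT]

[notes.txt]│ app.ini │ report.md                                             
─────────────────────────────────────────────────────────────────────────────
The pipeline validates incoming requests efficiently. Each component coordina
The process handles user sessions reliably.                                  
The architecture analyzes database records periodically. The process optimize
                                                                             
                                                                             
                                                                             
                                                                             
                                                                             
                                                                             
                                                                             
                                                                             
                                                                             
                                                                             
                                                                             
                                                                             
                                                                             
                                                                             
                                                                             
                                                                             
                                                                             


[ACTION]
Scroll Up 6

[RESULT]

[notes.txt]│ app.ini │ report.md                                             
─────────────────────────────────────────────────────────────────────────────
                                                                             
The algorithm handles database records concurrently. The framework optimizes 
Error handling validates incoming requests asynchronously. The process implem
The pipeline validates incoming requests efficiently. Each component coordina
The process handles user sessions reliably.                                  
The architecture analyzes database records periodically. The process optimize
                                                                             
                                                                             
                                                                             
                                                                             
                                                                             
                                                                             
                                                                             
                                                                             
                                                                             
                                                                             
                                                                             
                                                                             
                                                                             
                                                                             


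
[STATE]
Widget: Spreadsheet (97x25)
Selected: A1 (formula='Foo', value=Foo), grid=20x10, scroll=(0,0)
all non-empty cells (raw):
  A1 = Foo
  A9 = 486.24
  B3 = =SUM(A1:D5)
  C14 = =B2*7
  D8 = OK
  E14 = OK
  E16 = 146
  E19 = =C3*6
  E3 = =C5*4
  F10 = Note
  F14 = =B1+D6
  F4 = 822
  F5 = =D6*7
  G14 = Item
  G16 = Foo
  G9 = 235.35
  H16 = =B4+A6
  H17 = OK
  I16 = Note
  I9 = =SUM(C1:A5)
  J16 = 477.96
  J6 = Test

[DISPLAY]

A1: Foo                                                                                          
       A       B       C       D       E       F       G       H       I       J                 
-------------------------------------------------------------------------------------------------
  1 [Foo]          0       0       0       0       0       0       0       0       0             
  2        0       0       0       0       0       0       0       0       0       0             
  3        0#CIRC!         0       0       0       0       0       0       0       0             
  4        0       0       0       0       0     822       0       0       0       0             
  5        0       0       0       0       0       0       0       0       0       0             
  6        0       0       0       0       0       0       0       0       0Test                 
  7        0       0       0       0       0       0       0       0       0       0             
  8        0       0       0OK             0       0       0       0       0       0             
  9   486.24       0       0       0       0       0  235.35       0#CIRC!         0             
 10        0       0       0       0       0Note           0       0       0       0             
 11        0       0       0       0       0       0       0       0       0       0             
 12        0       0       0       0       0       0       0       0       0       0             
 13        0       0       0       0       0       0       0       0       0       0             
 14        0       0       0       0OK             0Item           0       0       0             
 15        0       0       0       0       0       0       0       0       0       0             
 16        0       0       0       0     146       0Foo            0Note      477.96             
 17        0       0       0       0       0       0       0OK             0       0             
 18        0       0       0       0       0       0       0       0       0       0             
 19        0       0       0       0       0       0       0       0       0       0             
 20        0       0       0       0       0       0       0       0       0       0             
                                                                                                 
                                                                                                 


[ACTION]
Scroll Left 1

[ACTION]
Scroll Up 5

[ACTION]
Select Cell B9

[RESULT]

B9:                                                                                              
       A       B       C       D       E       F       G       H       I       J                 
-------------------------------------------------------------------------------------------------
  1 Foo            0       0       0       0       0       0       0       0       0             
  2        0       0       0       0       0       0       0       0       0       0             
  3        0#CIRC!         0       0       0       0       0       0       0       0             
  4        0       0       0       0       0     822       0       0       0       0             
  5        0       0       0       0       0       0       0       0       0       0             
  6        0       0       0       0       0       0       0       0       0Test                 
  7        0       0       0       0       0       0       0       0       0       0             
  8        0       0       0OK             0       0       0       0       0       0             
  9   486.24     [0]       0       0       0       0  235.35       0#CIRC!         0             
 10        0       0       0       0       0Note           0       0       0       0             
 11        0       0       0       0       0       0       0       0       0       0             
 12        0       0       0       0       0       0       0       0       0       0             
 13        0       0       0       0       0       0       0       0       0       0             
 14        0       0       0       0OK             0Item           0       0       0             
 15        0       0       0       0       0       0       0       0       0       0             
 16        0       0       0       0     146       0Foo            0Note      477.96             
 17        0       0       0       0       0       0       0OK             0       0             
 18        0       0       0       0       0       0       0       0       0       0             
 19        0       0       0       0       0       0       0       0       0       0             
 20        0       0       0       0       0       0       0       0       0       0             
                                                                                                 
                                                                                                 


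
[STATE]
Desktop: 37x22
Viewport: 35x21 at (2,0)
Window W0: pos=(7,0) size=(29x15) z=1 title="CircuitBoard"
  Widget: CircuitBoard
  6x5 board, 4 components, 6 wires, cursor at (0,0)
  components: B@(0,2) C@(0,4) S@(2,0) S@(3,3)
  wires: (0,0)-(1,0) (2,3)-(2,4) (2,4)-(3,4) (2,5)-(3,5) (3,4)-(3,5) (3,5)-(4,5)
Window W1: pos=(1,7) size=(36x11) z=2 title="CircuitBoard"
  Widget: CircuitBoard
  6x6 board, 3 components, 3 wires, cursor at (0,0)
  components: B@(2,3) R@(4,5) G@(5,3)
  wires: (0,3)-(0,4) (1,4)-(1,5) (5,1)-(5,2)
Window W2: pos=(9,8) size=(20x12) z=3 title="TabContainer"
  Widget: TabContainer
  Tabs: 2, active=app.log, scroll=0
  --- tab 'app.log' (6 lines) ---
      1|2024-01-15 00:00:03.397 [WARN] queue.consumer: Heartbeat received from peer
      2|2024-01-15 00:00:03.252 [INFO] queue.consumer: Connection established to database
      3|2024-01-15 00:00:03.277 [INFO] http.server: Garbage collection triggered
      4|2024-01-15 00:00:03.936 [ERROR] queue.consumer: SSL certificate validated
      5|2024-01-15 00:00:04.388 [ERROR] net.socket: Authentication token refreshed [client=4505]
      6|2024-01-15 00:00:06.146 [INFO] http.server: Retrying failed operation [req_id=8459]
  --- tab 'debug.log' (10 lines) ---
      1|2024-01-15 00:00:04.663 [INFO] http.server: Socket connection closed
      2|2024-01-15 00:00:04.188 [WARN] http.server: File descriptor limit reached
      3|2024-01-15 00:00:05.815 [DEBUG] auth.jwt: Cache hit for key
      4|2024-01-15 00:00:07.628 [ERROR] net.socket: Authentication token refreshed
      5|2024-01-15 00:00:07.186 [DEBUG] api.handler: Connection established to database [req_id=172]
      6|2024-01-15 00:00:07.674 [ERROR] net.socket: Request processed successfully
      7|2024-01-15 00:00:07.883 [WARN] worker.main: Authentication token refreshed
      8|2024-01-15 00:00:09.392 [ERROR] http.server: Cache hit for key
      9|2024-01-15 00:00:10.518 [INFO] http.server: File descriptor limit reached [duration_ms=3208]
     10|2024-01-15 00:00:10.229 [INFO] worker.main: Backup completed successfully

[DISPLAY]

     ┏━━━━━━━━━━━━━━━━━━━━━━━━━━━┓ 
     ┃ CircuitBoard              ┃ 
     ┠───────────────────────────┨ 
     ┃   0 1 2 3 4 5             ┃ 
     ┃0  [.]      B       C      ┃ 
     ┃    │                      ┃ 
     ┃1   ·                      ┃ 
━━━━━━━━━━━━━━━━━━━━━━━━━━━━━━━━━━┓
 Circui┏━━━━━━━━━━━━━━━━━━┓       ┃
───────┃ TabContainer     ┃───────┨
   0 1 ┠──────────────────┨       ┃
0  [.] ┃[app.log]│ debug.l┃       ┃
       ┃──────────────────┃       ┃
1      ┃2024-01-15 00:00:0┃       ┃
       ┃2024-01-15 00:00:0┃       ┃
2      ┃2024-01-15 00:00:0┃       ┃
       ┃2024-01-15 00:00:0┃       ┃
━━━━━━━┃2024-01-15 00:00:0┃━━━━━━━┛
       ┃2024-01-15 00:00:0┃        
       ┗━━━━━━━━━━━━━━━━━━┛        
                                   


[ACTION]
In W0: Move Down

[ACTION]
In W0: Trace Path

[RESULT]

     ┏━━━━━━━━━━━━━━━━━━━━━━━━━━━┓ 
     ┃ CircuitBoard              ┃ 
     ┠───────────────────────────┨ 
     ┃   0 1 2 3 4 5             ┃ 
     ┃0   ·       B       C      ┃ 
     ┃    │                      ┃ 
     ┃1  [.]                     ┃ 
━━━━━━━━━━━━━━━━━━━━━━━━━━━━━━━━━━┓
 Circui┏━━━━━━━━━━━━━━━━━━┓       ┃
───────┃ TabContainer     ┃───────┨
   0 1 ┠──────────────────┨       ┃
0  [.] ┃[app.log]│ debug.l┃       ┃
       ┃──────────────────┃       ┃
1      ┃2024-01-15 00:00:0┃       ┃
       ┃2024-01-15 00:00:0┃       ┃
2      ┃2024-01-15 00:00:0┃       ┃
       ┃2024-01-15 00:00:0┃       ┃
━━━━━━━┃2024-01-15 00:00:0┃━━━━━━━┛
       ┃2024-01-15 00:00:0┃        
       ┗━━━━━━━━━━━━━━━━━━┛        
                                   


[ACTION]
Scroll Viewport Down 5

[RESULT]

     ┃ CircuitBoard              ┃ 
     ┠───────────────────────────┨ 
     ┃   0 1 2 3 4 5             ┃ 
     ┃0   ·       B       C      ┃ 
     ┃    │                      ┃ 
     ┃1  [.]                     ┃ 
━━━━━━━━━━━━━━━━━━━━━━━━━━━━━━━━━━┓
 Circui┏━━━━━━━━━━━━━━━━━━┓       ┃
───────┃ TabContainer     ┃───────┨
   0 1 ┠──────────────────┨       ┃
0  [.] ┃[app.log]│ debug.l┃       ┃
       ┃──────────────────┃       ┃
1      ┃2024-01-15 00:00:0┃       ┃
       ┃2024-01-15 00:00:0┃       ┃
2      ┃2024-01-15 00:00:0┃       ┃
       ┃2024-01-15 00:00:0┃       ┃
━━━━━━━┃2024-01-15 00:00:0┃━━━━━━━┛
       ┃2024-01-15 00:00:0┃        
       ┗━━━━━━━━━━━━━━━━━━┛        
                                   
                                   


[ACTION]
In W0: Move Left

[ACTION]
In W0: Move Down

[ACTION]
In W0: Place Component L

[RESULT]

     ┃ CircuitBoard              ┃ 
     ┠───────────────────────────┨ 
     ┃   0 1 2 3 4 5             ┃ 
     ┃0   ·       B       C      ┃ 
     ┃    │                      ┃ 
     ┃1   ·                      ┃ 
━━━━━━━━━━━━━━━━━━━━━━━━━━━━━━━━━━┓
 Circui┏━━━━━━━━━━━━━━━━━━┓       ┃
───────┃ TabContainer     ┃───────┨
   0 1 ┠──────────────────┨       ┃
0  [.] ┃[app.log]│ debug.l┃       ┃
       ┃──────────────────┃       ┃
1      ┃2024-01-15 00:00:0┃       ┃
       ┃2024-01-15 00:00:0┃       ┃
2      ┃2024-01-15 00:00:0┃       ┃
       ┃2024-01-15 00:00:0┃       ┃
━━━━━━━┃2024-01-15 00:00:0┃━━━━━━━┛
       ┃2024-01-15 00:00:0┃        
       ┗━━━━━━━━━━━━━━━━━━┛        
                                   
                                   


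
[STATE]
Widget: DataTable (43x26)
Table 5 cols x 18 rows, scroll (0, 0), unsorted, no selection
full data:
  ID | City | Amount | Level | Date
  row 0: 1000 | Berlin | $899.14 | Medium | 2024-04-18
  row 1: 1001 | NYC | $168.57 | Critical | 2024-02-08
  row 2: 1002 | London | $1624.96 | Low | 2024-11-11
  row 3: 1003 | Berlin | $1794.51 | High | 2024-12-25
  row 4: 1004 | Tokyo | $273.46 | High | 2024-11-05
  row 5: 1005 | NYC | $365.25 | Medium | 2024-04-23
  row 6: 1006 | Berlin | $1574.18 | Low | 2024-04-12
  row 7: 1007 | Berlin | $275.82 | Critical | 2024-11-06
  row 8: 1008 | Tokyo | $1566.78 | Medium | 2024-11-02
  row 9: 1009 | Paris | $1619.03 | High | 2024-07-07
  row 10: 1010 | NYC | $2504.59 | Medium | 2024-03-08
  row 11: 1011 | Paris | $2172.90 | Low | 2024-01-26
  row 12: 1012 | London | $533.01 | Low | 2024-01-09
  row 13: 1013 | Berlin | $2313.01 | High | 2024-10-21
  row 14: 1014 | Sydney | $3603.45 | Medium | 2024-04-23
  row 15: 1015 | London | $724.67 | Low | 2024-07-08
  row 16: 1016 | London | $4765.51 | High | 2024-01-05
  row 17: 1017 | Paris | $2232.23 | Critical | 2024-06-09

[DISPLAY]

ID  │City  │Amount  │Level   │Date         
────┼──────┼────────┼────────┼──────────   
1000│Berlin│$899.14 │Medium  │2024-04-18   
1001│NYC   │$168.57 │Critical│2024-02-08   
1002│London│$1624.96│Low     │2024-11-11   
1003│Berlin│$1794.51│High    │2024-12-25   
1004│Tokyo │$273.46 │High    │2024-11-05   
1005│NYC   │$365.25 │Medium  │2024-04-23   
1006│Berlin│$1574.18│Low     │2024-04-12   
1007│Berlin│$275.82 │Critical│2024-11-06   
1008│Tokyo │$1566.78│Medium  │2024-11-02   
1009│Paris │$1619.03│High    │2024-07-07   
1010│NYC   │$2504.59│Medium  │2024-03-08   
1011│Paris │$2172.90│Low     │2024-01-26   
1012│London│$533.01 │Low     │2024-01-09   
1013│Berlin│$2313.01│High    │2024-10-21   
1014│Sydney│$3603.45│Medium  │2024-04-23   
1015│London│$724.67 │Low     │2024-07-08   
1016│London│$4765.51│High    │2024-01-05   
1017│Paris │$2232.23│Critical│2024-06-09   
                                           
                                           
                                           
                                           
                                           
                                           


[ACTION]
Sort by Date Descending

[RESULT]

ID  │City  │Amount  │Level   │Date     ▼   
────┼──────┼────────┼────────┼──────────   
1003│Berlin│$1794.51│High    │2024-12-25   
1002│London│$1624.96│Low     │2024-11-11   
1007│Berlin│$275.82 │Critical│2024-11-06   
1004│Tokyo │$273.46 │High    │2024-11-05   
1008│Tokyo │$1566.78│Medium  │2024-11-02   
1013│Berlin│$2313.01│High    │2024-10-21   
1015│London│$724.67 │Low     │2024-07-08   
1009│Paris │$1619.03│High    │2024-07-07   
1017│Paris │$2232.23│Critical│2024-06-09   
1005│NYC   │$365.25 │Medium  │2024-04-23   
1014│Sydney│$3603.45│Medium  │2024-04-23   
1000│Berlin│$899.14 │Medium  │2024-04-18   
1006│Berlin│$1574.18│Low     │2024-04-12   
1010│NYC   │$2504.59│Medium  │2024-03-08   
1001│NYC   │$168.57 │Critical│2024-02-08   
1011│Paris │$2172.90│Low     │2024-01-26   
1012│London│$533.01 │Low     │2024-01-09   
1016│London│$4765.51│High    │2024-01-05   
                                           
                                           
                                           
                                           
                                           
                                           


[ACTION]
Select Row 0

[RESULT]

ID  │City  │Amount  │Level   │Date     ▼   
────┼──────┼────────┼────────┼──────────   
>003│Berlin│$1794.51│High    │2024-12-25   
1002│London│$1624.96│Low     │2024-11-11   
1007│Berlin│$275.82 │Critical│2024-11-06   
1004│Tokyo │$273.46 │High    │2024-11-05   
1008│Tokyo │$1566.78│Medium  │2024-11-02   
1013│Berlin│$2313.01│High    │2024-10-21   
1015│London│$724.67 │Low     │2024-07-08   
1009│Paris │$1619.03│High    │2024-07-07   
1017│Paris │$2232.23│Critical│2024-06-09   
1005│NYC   │$365.25 │Medium  │2024-04-23   
1014│Sydney│$3603.45│Medium  │2024-04-23   
1000│Berlin│$899.14 │Medium  │2024-04-18   
1006│Berlin│$1574.18│Low     │2024-04-12   
1010│NYC   │$2504.59│Medium  │2024-03-08   
1001│NYC   │$168.57 │Critical│2024-02-08   
1011│Paris │$2172.90│Low     │2024-01-26   
1012│London│$533.01 │Low     │2024-01-09   
1016│London│$4765.51│High    │2024-01-05   
                                           
                                           
                                           
                                           
                                           
                                           


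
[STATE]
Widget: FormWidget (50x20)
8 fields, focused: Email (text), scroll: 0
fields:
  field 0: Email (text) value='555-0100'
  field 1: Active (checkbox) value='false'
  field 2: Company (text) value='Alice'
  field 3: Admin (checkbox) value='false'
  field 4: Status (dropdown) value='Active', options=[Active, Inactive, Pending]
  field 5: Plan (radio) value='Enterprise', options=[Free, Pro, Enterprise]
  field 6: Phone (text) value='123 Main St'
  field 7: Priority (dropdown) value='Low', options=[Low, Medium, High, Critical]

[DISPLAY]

> Email:      [555-0100                          ]
  Active:     [ ]                                 
  Company:    [Alice                             ]
  Admin:      [ ]                                 
  Status:     [Active                           ▼]
  Plan:       ( ) Free  ( ) Pro  (●) Enterprise   
  Phone:      [123 Main St                       ]
  Priority:   [Low                              ▼]
                                                  
                                                  
                                                  
                                                  
                                                  
                                                  
                                                  
                                                  
                                                  
                                                  
                                                  
                                                  


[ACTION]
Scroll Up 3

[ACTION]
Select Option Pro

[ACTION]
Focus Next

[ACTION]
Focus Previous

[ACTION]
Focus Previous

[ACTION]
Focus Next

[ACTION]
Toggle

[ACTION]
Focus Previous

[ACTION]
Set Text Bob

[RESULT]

  Email:      [555-0100                          ]
  Active:     [ ]                                 
  Company:    [Alice                             ]
  Admin:      [ ]                                 
  Status:     [Active                           ▼]
  Plan:       ( ) Free  ( ) Pro  (●) Enterprise   
  Phone:      [123 Main St                       ]
> Priority:   [Low                              ▼]
                                                  
                                                  
                                                  
                                                  
                                                  
                                                  
                                                  
                                                  
                                                  
                                                  
                                                  
                                                  


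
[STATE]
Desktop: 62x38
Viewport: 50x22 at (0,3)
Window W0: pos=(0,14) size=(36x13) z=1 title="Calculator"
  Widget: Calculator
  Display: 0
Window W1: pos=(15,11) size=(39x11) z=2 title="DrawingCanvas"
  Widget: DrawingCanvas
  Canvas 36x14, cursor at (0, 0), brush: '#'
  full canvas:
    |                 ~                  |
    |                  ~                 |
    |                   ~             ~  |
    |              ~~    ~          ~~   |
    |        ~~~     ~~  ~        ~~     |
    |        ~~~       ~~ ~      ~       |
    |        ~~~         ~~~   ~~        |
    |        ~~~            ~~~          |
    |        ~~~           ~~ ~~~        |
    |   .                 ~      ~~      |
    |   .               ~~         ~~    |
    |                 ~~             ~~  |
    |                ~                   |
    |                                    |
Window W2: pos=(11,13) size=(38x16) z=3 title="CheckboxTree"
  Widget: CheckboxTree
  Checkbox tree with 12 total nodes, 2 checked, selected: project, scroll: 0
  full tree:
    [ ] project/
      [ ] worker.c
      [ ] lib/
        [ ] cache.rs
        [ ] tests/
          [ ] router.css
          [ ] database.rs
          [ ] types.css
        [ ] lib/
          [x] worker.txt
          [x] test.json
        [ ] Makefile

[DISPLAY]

                                                  
                                                  
                                                  
                                                  
                                                  
                                                  
                                                  
                                                  
               ┏━━━━━━━━━━━━━━━━━━━━━━━━━━━━━━━━━━
               ┃ DrawingCanvas                    
           ┏━━━━━━━━━━━━━━━━━━━━━━━━━━━━━━━━━━━━┓─
┏━━━━━━━━━━┃ CheckboxTree                       ┃ 
┃ Calculato┠────────────────────────────────────┨ 
┠──────────┃>[-] project/                       ┃~
┃          ┃   [ ] worker.c                     ┃ 
┃┌───┬───┬─┃   [-] lib/                         ┃ 
┃│ 7 │ 8 │ ┃     [ ] cache.rs                   ┃ 
┃├───┼───┼─┃     [ ] tests/                     ┃ 
┃│ 4 │ 5 │ ┃       [ ] router.css               ┃━
┃├───┼───┼─┃       [ ] database.rs              ┃ 
┃│ 1 │ 2 │ ┃       [ ] types.css                ┃ 
┃├───┼───┼─┃     [x] lib/                       ┃ 


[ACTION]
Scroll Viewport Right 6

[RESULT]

                                                  
                                                  
                                                  
                                                  
                                                  
                                                  
                                                  
                                                  
         ┏━━━━━━━━━━━━━━━━━━━━━━━━━━━━━━━━━━━━━┓  
         ┃ DrawingCanvas                       ┃  
     ┏━━━━━━━━━━━━━━━━━━━━━━━━━━━━━━━━━━━━┓────┨  
━━━━━┃ CheckboxTree                       ┃    ┃  
ulato┠────────────────────────────────────┨    ┃  
─────┃>[-] project/                       ┃~   ┃  
     ┃   [ ] worker.c                     ┃    ┃  
───┬─┃   [-] lib/                         ┃    ┃  
 8 │ ┃     [ ] cache.rs                   ┃    ┃  
───┼─┃     [ ] tests/                     ┃    ┃  
 5 │ ┃       [ ] router.css               ┃━━━━┛  
───┼─┃       [ ] database.rs              ┃       
 2 │ ┃       [ ] types.css                ┃       
───┼─┃     [x] lib/                       ┃       


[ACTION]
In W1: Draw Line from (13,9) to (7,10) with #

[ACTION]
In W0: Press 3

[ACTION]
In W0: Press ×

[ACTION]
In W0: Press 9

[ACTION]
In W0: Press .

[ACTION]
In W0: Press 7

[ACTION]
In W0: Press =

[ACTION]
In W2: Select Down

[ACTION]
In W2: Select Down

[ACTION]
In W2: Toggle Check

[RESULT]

                                                  
                                                  
                                                  
                                                  
                                                  
                                                  
                                                  
                                                  
         ┏━━━━━━━━━━━━━━━━━━━━━━━━━━━━━━━━━━━━━┓  
         ┃ DrawingCanvas                       ┃  
     ┏━━━━━━━━━━━━━━━━━━━━━━━━━━━━━━━━━━━━┓────┨  
━━━━━┃ CheckboxTree                       ┃    ┃  
ulato┠────────────────────────────────────┨    ┃  
─────┃ [-] project/                       ┃~   ┃  
     ┃   [ ] worker.c                     ┃    ┃  
───┬─┃>  [x] lib/                         ┃    ┃  
 8 │ ┃     [x] cache.rs                   ┃    ┃  
───┼─┃     [x] tests/                     ┃    ┃  
 5 │ ┃       [x] router.css               ┃━━━━┛  
───┼─┃       [x] database.rs              ┃       
 2 │ ┃       [x] types.css                ┃       
───┼─┃     [x] lib/                       ┃       


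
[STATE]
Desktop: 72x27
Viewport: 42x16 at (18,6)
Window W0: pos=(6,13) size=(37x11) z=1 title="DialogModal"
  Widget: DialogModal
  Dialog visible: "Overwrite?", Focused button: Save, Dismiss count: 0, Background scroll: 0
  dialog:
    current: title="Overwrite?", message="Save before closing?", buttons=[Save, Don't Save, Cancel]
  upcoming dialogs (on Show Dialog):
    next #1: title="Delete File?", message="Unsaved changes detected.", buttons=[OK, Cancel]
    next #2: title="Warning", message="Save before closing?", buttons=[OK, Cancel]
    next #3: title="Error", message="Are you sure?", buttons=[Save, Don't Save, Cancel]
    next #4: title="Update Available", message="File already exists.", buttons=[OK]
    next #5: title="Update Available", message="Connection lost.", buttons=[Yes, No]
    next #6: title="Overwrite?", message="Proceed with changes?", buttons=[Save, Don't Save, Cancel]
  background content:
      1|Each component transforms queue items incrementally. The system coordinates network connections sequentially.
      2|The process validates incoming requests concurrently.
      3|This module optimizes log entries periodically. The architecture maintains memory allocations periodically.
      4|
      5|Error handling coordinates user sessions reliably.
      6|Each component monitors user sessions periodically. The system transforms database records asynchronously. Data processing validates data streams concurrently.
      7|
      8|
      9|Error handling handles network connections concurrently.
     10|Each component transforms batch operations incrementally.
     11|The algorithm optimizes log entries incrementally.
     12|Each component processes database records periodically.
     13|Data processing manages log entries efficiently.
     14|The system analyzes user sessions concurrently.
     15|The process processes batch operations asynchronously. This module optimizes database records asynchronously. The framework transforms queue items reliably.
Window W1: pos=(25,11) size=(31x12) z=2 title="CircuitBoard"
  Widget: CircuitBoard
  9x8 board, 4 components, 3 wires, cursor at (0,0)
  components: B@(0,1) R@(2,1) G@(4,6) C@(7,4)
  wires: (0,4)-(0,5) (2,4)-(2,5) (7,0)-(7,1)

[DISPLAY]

                                          
                                          
                                          
                                          
                                          
       ┏━━━━━━━━━━━━━━━━━━━━━━━━━━━━━┓    
       ┃ CircuitBoard                ┃    
━━━━━━━┠─────────────────────────────┨    
l      ┃   0 1 2 3 4 5 6 7 8         ┃    
───────┃0  [.]  B           · ─ ·    ┃    
ent tra┃                             ┃    
───────┃1                            ┃    
  Overw┃                             ┃    
e befor┃2       R           · ─ ·    ┃    
 Don't ┃                             ┃    
───────┃3                            ┃    


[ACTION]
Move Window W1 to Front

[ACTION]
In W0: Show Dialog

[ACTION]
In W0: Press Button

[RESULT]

                                          
                                          
                                          
                                          
                                          
       ┏━━━━━━━━━━━━━━━━━━━━━━━━━━━━━┓    
       ┃ CircuitBoard                ┃    
━━━━━━━┠─────────────────────────────┨    
l      ┃   0 1 2 3 4 5 6 7 8         ┃    
───────┃0  [.]  B           · ─ ·    ┃    
ent tra┃                             ┃    
 valida┃1                            ┃    
 optimi┃                             ┃    
       ┃2       R           · ─ ·    ┃    
ing coo┃                             ┃    
ent mon┃3                            ┃    
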